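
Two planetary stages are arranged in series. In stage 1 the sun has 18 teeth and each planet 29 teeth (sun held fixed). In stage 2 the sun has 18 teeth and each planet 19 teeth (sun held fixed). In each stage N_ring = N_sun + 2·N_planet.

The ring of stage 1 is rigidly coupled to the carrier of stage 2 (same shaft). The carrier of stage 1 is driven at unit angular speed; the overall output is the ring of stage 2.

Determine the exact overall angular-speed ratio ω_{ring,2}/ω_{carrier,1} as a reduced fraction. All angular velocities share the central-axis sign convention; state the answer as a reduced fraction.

1739/1064

Stage 1: N_ring = 18 + 2·29 = 76
Stage 1: 18(ω_s−ω_c) = −76(ω_r−ω_c),  ω_s=0, ω_c=1
Stage 1: ω_r = 1 − (18/76)(0−1) = 47/38
  ⇒ ω_r¹/ω_c¹ = 47/38
Stage 2: N_ring = 18 + 2·19 = 56
Stage 2: 18(ω_s−ω_c) = −56(ω_r−ω_c),  ω_s=0, ω_c=1
Stage 2: ω_r = 1 − (18/56)(0−1) = 37/28
  ⇒ ω_r²/ω_c² = 37/28
Coupling ω_c² = ω_r¹ ⇒ overall = 47/38 × 37/28 = 1739/1064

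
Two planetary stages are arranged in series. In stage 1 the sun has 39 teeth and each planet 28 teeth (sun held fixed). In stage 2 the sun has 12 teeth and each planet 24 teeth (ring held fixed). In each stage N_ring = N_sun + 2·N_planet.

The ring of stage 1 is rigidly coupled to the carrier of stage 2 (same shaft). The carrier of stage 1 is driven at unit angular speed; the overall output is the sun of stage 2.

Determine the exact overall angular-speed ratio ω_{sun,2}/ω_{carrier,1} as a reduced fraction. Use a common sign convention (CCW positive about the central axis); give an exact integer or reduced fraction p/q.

Stage 1: N_ring = 39 + 2·28 = 95
Stage 1: 39(ω_s−ω_c) = −95(ω_r−ω_c),  ω_s=0, ω_c=1
Stage 1: ω_r = 1 − (39/95)(0−1) = 134/95
  ⇒ ω_r¹/ω_c¹ = 134/95
Stage 2: N_ring = 12 + 2·24 = 60
Stage 2: 12(ω_s−ω_c) = −60(ω_r−ω_c),  ω_r=0, ω_c=1
Stage 2: ω_s = 1 − (60/12)(0−1) = 6
  ⇒ ω_s²/ω_c² = 6
Coupling ω_c² = ω_r¹ ⇒ overall = 134/95 × 6 = 804/95

804/95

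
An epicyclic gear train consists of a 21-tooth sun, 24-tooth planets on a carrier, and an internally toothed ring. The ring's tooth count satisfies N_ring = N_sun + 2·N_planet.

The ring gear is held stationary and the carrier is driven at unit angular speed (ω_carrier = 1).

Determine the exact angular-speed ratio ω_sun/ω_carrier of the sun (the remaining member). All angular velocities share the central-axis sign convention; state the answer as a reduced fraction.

N_ring = 21 + 2·24 = 69
21(ω_s−ω_c) = −69(ω_r−ω_c),  ω_r=0, ω_c=1
ω_s = 1 − (69/21)(0−1) = 30/7
ω_s/ω_c = 30/7

30/7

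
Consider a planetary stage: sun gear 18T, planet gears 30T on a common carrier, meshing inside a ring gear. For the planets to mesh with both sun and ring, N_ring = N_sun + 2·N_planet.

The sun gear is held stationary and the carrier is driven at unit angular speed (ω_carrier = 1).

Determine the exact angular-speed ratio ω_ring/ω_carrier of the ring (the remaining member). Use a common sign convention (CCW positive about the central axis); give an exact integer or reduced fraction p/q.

16/13

N_ring = 18 + 2·30 = 78
18(ω_s−ω_c) = −78(ω_r−ω_c),  ω_s=0, ω_c=1
ω_r = 1 − (18/78)(0−1) = 16/13
ω_r/ω_c = 16/13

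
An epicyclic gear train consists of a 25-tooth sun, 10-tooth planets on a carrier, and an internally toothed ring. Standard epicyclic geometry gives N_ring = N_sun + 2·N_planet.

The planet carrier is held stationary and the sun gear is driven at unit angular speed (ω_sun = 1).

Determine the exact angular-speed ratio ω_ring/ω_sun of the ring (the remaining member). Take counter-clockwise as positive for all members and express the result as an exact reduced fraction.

N_ring = 25 + 2·10 = 45
25(ω_s−ω_c) = −45(ω_r−ω_c),  ω_c=0, ω_s=1
ω_r = 0 − (25/45)(1−0) = -5/9
ω_r/ω_s = -5/9

-5/9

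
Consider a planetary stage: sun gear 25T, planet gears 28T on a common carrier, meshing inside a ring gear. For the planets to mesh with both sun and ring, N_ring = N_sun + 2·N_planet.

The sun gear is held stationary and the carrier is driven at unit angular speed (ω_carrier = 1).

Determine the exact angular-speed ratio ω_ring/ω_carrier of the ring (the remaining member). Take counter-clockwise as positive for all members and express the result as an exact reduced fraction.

106/81

N_ring = 25 + 2·28 = 81
25(ω_s−ω_c) = −81(ω_r−ω_c),  ω_s=0, ω_c=1
ω_r = 1 − (25/81)(0−1) = 106/81
ω_r/ω_c = 106/81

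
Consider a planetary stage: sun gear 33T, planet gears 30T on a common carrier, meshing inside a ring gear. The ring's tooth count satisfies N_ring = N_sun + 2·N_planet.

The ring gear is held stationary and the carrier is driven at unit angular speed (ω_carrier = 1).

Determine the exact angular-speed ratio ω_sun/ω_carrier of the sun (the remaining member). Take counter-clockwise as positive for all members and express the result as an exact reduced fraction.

42/11

N_ring = 33 + 2·30 = 93
33(ω_s−ω_c) = −93(ω_r−ω_c),  ω_r=0, ω_c=1
ω_s = 1 − (93/33)(0−1) = 42/11
ω_s/ω_c = 42/11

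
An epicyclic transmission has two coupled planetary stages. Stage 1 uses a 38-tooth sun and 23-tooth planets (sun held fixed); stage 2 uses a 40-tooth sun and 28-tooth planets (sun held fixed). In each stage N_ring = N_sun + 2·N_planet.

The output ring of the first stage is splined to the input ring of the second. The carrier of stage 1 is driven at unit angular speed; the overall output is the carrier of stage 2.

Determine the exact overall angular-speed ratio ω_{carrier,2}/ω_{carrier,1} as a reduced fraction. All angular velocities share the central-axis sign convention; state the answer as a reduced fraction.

122/119

Stage 1: N_ring = 38 + 2·23 = 84
Stage 1: 38(ω_s−ω_c) = −84(ω_r−ω_c),  ω_s=0, ω_c=1
Stage 1: ω_r = 1 − (38/84)(0−1) = 61/42
  ⇒ ω_r¹/ω_c¹ = 61/42
Stage 2: N_ring = 40 + 2·28 = 96
Stage 2: 40(ω_s−ω_c) = −96(ω_r−ω_c),  ω_s=0, ω_r=1
Stage 2: 40(0−ω_c) = −96(1−ω_c)  ⇒  136ω_c = 96  ⇒  ω_c = 12/17
  ⇒ ω_c²/ω_r² = 12/17
Coupling ω_r² = ω_r¹ ⇒ overall = 61/42 × 12/17 = 122/119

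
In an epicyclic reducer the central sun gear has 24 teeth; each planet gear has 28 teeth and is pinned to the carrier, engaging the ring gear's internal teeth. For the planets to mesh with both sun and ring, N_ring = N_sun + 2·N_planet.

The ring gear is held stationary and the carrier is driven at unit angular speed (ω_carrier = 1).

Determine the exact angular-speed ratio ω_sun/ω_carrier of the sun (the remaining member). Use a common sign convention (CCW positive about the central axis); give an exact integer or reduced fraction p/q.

13/3

N_ring = 24 + 2·28 = 80
24(ω_s−ω_c) = −80(ω_r−ω_c),  ω_r=0, ω_c=1
ω_s = 1 − (80/24)(0−1) = 13/3
ω_s/ω_c = 13/3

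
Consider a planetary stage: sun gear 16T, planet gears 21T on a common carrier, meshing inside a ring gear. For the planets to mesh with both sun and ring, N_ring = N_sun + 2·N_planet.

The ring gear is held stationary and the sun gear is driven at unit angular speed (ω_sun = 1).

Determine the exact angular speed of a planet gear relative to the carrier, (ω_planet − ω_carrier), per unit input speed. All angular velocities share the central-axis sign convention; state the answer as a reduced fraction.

N_ring = 16 + 2·21 = 58
16(ω_s−ω_c) = −58(ω_r−ω_c),  ω_r=0, ω_s=1
16(1−ω_c) = −58(0−ω_c)  ⇒  74ω_c = 16  ⇒  ω_c = 8/37
sun–planet: 16·(1−8/37) = −21·(ω_p−ω_c)  ⇒  ω_p−ω_c = −(16/21)·(29/37) = -464/777

-464/777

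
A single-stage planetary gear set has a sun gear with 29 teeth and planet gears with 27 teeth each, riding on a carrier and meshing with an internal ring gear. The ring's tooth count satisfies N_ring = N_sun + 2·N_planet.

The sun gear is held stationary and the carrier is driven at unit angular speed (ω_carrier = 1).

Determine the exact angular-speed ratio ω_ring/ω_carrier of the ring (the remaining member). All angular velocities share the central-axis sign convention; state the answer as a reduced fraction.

112/83

N_ring = 29 + 2·27 = 83
29(ω_s−ω_c) = −83(ω_r−ω_c),  ω_s=0, ω_c=1
ω_r = 1 − (29/83)(0−1) = 112/83
ω_r/ω_c = 112/83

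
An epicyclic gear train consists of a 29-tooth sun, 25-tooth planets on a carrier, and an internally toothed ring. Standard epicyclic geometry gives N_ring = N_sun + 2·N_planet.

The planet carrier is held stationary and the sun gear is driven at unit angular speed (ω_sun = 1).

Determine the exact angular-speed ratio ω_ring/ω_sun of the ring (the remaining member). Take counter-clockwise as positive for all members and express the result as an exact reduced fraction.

-29/79

N_ring = 29 + 2·25 = 79
29(ω_s−ω_c) = −79(ω_r−ω_c),  ω_c=0, ω_s=1
ω_r = 0 − (29/79)(1−0) = -29/79
ω_r/ω_s = -29/79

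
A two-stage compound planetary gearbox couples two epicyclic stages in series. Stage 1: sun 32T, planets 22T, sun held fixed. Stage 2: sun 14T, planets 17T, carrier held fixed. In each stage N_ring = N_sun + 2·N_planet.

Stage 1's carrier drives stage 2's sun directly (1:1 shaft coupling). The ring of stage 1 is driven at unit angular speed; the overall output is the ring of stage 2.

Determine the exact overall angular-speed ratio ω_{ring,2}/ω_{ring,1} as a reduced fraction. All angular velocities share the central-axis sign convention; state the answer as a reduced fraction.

-133/648

Stage 1: N_ring = 32 + 2·22 = 76
Stage 1: 32(ω_s−ω_c) = −76(ω_r−ω_c),  ω_s=0, ω_r=1
Stage 1: 32(0−ω_c) = −76(1−ω_c)  ⇒  108ω_c = 76  ⇒  ω_c = 19/27
  ⇒ ω_c¹/ω_r¹ = 19/27
Stage 2: N_ring = 14 + 2·17 = 48
Stage 2: 14(ω_s−ω_c) = −48(ω_r−ω_c),  ω_c=0, ω_s=1
Stage 2: ω_r = 0 − (14/48)(1−0) = -7/24
  ⇒ ω_r²/ω_s² = -7/24
Coupling ω_s² = ω_c¹ ⇒ overall = 19/27 × -7/24 = -133/648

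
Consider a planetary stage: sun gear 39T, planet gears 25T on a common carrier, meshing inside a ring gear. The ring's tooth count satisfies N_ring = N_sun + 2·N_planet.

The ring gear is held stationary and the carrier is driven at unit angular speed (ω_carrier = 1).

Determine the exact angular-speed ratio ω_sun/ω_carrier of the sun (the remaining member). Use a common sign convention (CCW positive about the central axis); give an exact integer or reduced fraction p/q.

128/39

N_ring = 39 + 2·25 = 89
39(ω_s−ω_c) = −89(ω_r−ω_c),  ω_r=0, ω_c=1
ω_s = 1 − (89/39)(0−1) = 128/39
ω_s/ω_c = 128/39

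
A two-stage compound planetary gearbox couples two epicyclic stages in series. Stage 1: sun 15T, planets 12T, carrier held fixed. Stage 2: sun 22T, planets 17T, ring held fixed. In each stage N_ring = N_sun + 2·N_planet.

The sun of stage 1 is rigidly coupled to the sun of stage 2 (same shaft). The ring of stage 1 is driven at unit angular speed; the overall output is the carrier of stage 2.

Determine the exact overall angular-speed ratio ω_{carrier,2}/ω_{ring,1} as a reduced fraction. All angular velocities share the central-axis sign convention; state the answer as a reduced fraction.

Stage 1: N_ring = 15 + 2·12 = 39
Stage 1: 15(ω_s−ω_c) = −39(ω_r−ω_c),  ω_c=0, ω_r=1
Stage 1: ω_s = 0 − (39/15)(1−0) = -13/5
  ⇒ ω_s¹/ω_r¹ = -13/5
Stage 2: N_ring = 22 + 2·17 = 56
Stage 2: 22(ω_s−ω_c) = −56(ω_r−ω_c),  ω_r=0, ω_s=1
Stage 2: 22(1−ω_c) = −56(0−ω_c)  ⇒  78ω_c = 22  ⇒  ω_c = 11/39
  ⇒ ω_c²/ω_s² = 11/39
Coupling ω_s² = ω_s¹ ⇒ overall = -13/5 × 11/39 = -11/15

-11/15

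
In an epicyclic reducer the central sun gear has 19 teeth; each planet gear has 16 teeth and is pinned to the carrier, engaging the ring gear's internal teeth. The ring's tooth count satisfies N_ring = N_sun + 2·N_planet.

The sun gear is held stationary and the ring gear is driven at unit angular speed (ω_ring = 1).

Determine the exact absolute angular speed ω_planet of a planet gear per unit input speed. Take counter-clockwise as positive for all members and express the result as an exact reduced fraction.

51/32

N_ring = 19 + 2·16 = 51
19(ω_s−ω_c) = −51(ω_r−ω_c),  ω_s=0, ω_r=1
19(0−ω_c) = −51(1−ω_c)  ⇒  70ω_c = 51  ⇒  ω_c = 51/70
sun–planet: 19·(0−51/70) = −16·(ω_p−ω_c)  ⇒  ω_p−ω_c = −(19/16)·(-51/70) = 969/1120
ω_p = 51/70 + 969/1120 = 51/32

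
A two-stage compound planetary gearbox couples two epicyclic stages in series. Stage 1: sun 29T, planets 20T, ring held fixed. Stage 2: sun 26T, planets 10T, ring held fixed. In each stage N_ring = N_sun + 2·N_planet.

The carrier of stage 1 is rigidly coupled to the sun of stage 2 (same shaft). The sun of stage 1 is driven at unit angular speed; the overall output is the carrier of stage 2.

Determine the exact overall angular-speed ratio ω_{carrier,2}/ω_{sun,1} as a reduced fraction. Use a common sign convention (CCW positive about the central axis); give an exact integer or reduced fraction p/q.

Stage 1: N_ring = 29 + 2·20 = 69
Stage 1: 29(ω_s−ω_c) = −69(ω_r−ω_c),  ω_r=0, ω_s=1
Stage 1: 29(1−ω_c) = −69(0−ω_c)  ⇒  98ω_c = 29  ⇒  ω_c = 29/98
  ⇒ ω_c¹/ω_s¹ = 29/98
Stage 2: N_ring = 26 + 2·10 = 46
Stage 2: 26(ω_s−ω_c) = −46(ω_r−ω_c),  ω_r=0, ω_s=1
Stage 2: 26(1−ω_c) = −46(0−ω_c)  ⇒  72ω_c = 26  ⇒  ω_c = 13/36
  ⇒ ω_c²/ω_s² = 13/36
Coupling ω_s² = ω_c¹ ⇒ overall = 29/98 × 13/36 = 377/3528

377/3528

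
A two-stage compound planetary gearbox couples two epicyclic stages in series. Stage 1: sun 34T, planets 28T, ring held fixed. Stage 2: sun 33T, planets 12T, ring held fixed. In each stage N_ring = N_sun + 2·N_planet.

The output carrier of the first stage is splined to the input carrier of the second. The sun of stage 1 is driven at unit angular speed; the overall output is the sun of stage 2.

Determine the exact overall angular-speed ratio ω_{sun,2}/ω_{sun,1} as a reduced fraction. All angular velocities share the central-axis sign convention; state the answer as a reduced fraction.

255/341

Stage 1: N_ring = 34 + 2·28 = 90
Stage 1: 34(ω_s−ω_c) = −90(ω_r−ω_c),  ω_r=0, ω_s=1
Stage 1: 34(1−ω_c) = −90(0−ω_c)  ⇒  124ω_c = 34  ⇒  ω_c = 17/62
  ⇒ ω_c¹/ω_s¹ = 17/62
Stage 2: N_ring = 33 + 2·12 = 57
Stage 2: 33(ω_s−ω_c) = −57(ω_r−ω_c),  ω_r=0, ω_c=1
Stage 2: ω_s = 1 − (57/33)(0−1) = 30/11
  ⇒ ω_s²/ω_c² = 30/11
Coupling ω_c² = ω_c¹ ⇒ overall = 17/62 × 30/11 = 255/341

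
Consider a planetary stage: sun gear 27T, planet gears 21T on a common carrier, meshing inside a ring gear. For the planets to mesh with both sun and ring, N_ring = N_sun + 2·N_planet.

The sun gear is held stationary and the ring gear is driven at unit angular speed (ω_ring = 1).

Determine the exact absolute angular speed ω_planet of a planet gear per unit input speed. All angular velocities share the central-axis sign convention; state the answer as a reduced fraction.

23/14

N_ring = 27 + 2·21 = 69
27(ω_s−ω_c) = −69(ω_r−ω_c),  ω_s=0, ω_r=1
27(0−ω_c) = −69(1−ω_c)  ⇒  96ω_c = 69  ⇒  ω_c = 23/32
sun–planet: 27·(0−23/32) = −21·(ω_p−ω_c)  ⇒  ω_p−ω_c = −(27/21)·(-23/32) = 207/224
ω_p = 23/32 + 207/224 = 23/14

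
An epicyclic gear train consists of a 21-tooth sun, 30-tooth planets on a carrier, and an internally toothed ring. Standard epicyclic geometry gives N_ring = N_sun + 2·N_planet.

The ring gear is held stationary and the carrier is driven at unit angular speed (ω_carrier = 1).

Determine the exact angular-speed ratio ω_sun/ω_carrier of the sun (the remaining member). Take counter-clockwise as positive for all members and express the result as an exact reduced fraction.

34/7

N_ring = 21 + 2·30 = 81
21(ω_s−ω_c) = −81(ω_r−ω_c),  ω_r=0, ω_c=1
ω_s = 1 − (81/21)(0−1) = 34/7
ω_s/ω_c = 34/7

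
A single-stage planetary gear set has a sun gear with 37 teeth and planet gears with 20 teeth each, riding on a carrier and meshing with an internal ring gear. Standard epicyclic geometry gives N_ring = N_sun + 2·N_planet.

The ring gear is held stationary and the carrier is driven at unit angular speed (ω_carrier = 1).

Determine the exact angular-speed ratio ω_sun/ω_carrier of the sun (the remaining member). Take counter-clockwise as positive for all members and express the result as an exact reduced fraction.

114/37

N_ring = 37 + 2·20 = 77
37(ω_s−ω_c) = −77(ω_r−ω_c),  ω_r=0, ω_c=1
ω_s = 1 − (77/37)(0−1) = 114/37
ω_s/ω_c = 114/37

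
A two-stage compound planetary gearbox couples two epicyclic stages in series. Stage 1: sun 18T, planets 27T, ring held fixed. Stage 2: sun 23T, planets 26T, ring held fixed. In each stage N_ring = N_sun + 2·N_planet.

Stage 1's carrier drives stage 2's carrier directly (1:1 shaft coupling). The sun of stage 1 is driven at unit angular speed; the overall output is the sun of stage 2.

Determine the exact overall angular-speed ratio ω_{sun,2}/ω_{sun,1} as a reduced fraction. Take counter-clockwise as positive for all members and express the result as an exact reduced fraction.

Stage 1: N_ring = 18 + 2·27 = 72
Stage 1: 18(ω_s−ω_c) = −72(ω_r−ω_c),  ω_r=0, ω_s=1
Stage 1: 18(1−ω_c) = −72(0−ω_c)  ⇒  90ω_c = 18  ⇒  ω_c = 1/5
  ⇒ ω_c¹/ω_s¹ = 1/5
Stage 2: N_ring = 23 + 2·26 = 75
Stage 2: 23(ω_s−ω_c) = −75(ω_r−ω_c),  ω_r=0, ω_c=1
Stage 2: ω_s = 1 − (75/23)(0−1) = 98/23
  ⇒ ω_s²/ω_c² = 98/23
Coupling ω_c² = ω_c¹ ⇒ overall = 1/5 × 98/23 = 98/115

98/115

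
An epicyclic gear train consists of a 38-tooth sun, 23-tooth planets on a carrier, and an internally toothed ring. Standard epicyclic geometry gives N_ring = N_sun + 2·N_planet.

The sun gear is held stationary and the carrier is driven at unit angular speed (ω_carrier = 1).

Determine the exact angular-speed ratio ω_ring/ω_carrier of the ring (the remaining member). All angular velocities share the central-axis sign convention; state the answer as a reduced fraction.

61/42

N_ring = 38 + 2·23 = 84
38(ω_s−ω_c) = −84(ω_r−ω_c),  ω_s=0, ω_c=1
ω_r = 1 − (38/84)(0−1) = 61/42
ω_r/ω_c = 61/42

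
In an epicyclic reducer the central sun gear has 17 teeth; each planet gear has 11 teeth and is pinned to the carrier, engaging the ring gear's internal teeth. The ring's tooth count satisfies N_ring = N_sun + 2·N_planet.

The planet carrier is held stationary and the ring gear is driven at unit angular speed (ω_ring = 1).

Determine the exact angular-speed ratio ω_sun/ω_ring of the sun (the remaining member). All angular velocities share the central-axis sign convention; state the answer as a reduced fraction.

-39/17

N_ring = 17 + 2·11 = 39
17(ω_s−ω_c) = −39(ω_r−ω_c),  ω_c=0, ω_r=1
ω_s = 0 − (39/17)(1−0) = -39/17
ω_s/ω_r = -39/17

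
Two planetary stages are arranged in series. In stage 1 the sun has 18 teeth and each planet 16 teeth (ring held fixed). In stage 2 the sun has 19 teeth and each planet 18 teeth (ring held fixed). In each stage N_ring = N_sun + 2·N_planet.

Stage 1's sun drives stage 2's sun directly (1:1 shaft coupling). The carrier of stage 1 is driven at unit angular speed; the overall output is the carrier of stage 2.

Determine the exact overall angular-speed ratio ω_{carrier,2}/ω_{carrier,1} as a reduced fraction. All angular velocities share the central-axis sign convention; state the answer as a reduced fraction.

Stage 1: N_ring = 18 + 2·16 = 50
Stage 1: 18(ω_s−ω_c) = −50(ω_r−ω_c),  ω_r=0, ω_c=1
Stage 1: ω_s = 1 − (50/18)(0−1) = 34/9
  ⇒ ω_s¹/ω_c¹ = 34/9
Stage 2: N_ring = 19 + 2·18 = 55
Stage 2: 19(ω_s−ω_c) = −55(ω_r−ω_c),  ω_r=0, ω_s=1
Stage 2: 19(1−ω_c) = −55(0−ω_c)  ⇒  74ω_c = 19  ⇒  ω_c = 19/74
  ⇒ ω_c²/ω_s² = 19/74
Coupling ω_s² = ω_s¹ ⇒ overall = 34/9 × 19/74 = 323/333

323/333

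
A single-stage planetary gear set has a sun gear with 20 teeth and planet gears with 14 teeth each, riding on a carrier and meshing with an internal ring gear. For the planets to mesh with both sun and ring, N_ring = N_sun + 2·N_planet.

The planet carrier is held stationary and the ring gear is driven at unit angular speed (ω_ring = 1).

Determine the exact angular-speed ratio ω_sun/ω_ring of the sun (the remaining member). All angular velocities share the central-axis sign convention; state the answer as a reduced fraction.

-12/5

N_ring = 20 + 2·14 = 48
20(ω_s−ω_c) = −48(ω_r−ω_c),  ω_c=0, ω_r=1
ω_s = 0 − (48/20)(1−0) = -12/5
ω_s/ω_r = -12/5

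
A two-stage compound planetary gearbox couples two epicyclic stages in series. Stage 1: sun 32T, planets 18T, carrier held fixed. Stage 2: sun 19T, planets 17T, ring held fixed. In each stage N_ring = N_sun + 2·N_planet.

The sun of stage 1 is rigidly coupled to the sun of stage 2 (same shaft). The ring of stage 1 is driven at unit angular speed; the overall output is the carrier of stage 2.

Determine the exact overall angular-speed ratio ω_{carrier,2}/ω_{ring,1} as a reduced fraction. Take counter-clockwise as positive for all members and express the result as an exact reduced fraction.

Stage 1: N_ring = 32 + 2·18 = 68
Stage 1: 32(ω_s−ω_c) = −68(ω_r−ω_c),  ω_c=0, ω_r=1
Stage 1: ω_s = 0 − (68/32)(1−0) = -17/8
  ⇒ ω_s¹/ω_r¹ = -17/8
Stage 2: N_ring = 19 + 2·17 = 53
Stage 2: 19(ω_s−ω_c) = −53(ω_r−ω_c),  ω_r=0, ω_s=1
Stage 2: 19(1−ω_c) = −53(0−ω_c)  ⇒  72ω_c = 19  ⇒  ω_c = 19/72
  ⇒ ω_c²/ω_s² = 19/72
Coupling ω_s² = ω_s¹ ⇒ overall = -17/8 × 19/72 = -323/576

-323/576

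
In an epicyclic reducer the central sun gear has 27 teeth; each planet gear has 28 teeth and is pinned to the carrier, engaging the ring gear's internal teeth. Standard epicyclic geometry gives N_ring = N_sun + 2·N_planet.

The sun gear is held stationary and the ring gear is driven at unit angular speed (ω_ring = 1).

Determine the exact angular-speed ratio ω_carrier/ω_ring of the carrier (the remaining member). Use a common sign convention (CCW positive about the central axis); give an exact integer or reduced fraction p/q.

83/110

N_ring = 27 + 2·28 = 83
27(ω_s−ω_c) = −83(ω_r−ω_c),  ω_s=0, ω_r=1
27(0−ω_c) = −83(1−ω_c)  ⇒  110ω_c = 83  ⇒  ω_c = 83/110
ω_c/ω_r = 83/110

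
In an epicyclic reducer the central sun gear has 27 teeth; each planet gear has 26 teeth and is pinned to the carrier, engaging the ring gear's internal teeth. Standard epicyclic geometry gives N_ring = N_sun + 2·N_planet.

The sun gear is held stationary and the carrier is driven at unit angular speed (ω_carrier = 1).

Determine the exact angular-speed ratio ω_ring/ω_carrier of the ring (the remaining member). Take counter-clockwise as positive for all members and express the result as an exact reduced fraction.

N_ring = 27 + 2·26 = 79
27(ω_s−ω_c) = −79(ω_r−ω_c),  ω_s=0, ω_c=1
ω_r = 1 − (27/79)(0−1) = 106/79
ω_r/ω_c = 106/79

106/79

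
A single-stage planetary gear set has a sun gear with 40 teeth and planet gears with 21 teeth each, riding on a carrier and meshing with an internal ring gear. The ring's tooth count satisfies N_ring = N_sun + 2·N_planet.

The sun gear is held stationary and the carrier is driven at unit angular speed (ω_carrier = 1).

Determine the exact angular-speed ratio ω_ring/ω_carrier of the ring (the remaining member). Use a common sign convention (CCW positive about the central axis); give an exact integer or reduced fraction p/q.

61/41

N_ring = 40 + 2·21 = 82
40(ω_s−ω_c) = −82(ω_r−ω_c),  ω_s=0, ω_c=1
ω_r = 1 − (40/82)(0−1) = 61/41
ω_r/ω_c = 61/41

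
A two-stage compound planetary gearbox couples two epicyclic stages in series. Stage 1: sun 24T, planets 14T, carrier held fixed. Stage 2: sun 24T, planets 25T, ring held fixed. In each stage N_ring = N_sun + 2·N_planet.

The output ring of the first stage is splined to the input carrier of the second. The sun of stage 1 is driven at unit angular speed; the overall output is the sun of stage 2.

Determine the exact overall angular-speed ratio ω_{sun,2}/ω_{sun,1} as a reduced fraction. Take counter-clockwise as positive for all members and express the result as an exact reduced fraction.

Stage 1: N_ring = 24 + 2·14 = 52
Stage 1: 24(ω_s−ω_c) = −52(ω_r−ω_c),  ω_c=0, ω_s=1
Stage 1: ω_r = 0 − (24/52)(1−0) = -6/13
  ⇒ ω_r¹/ω_s¹ = -6/13
Stage 2: N_ring = 24 + 2·25 = 74
Stage 2: 24(ω_s−ω_c) = −74(ω_r−ω_c),  ω_r=0, ω_c=1
Stage 2: ω_s = 1 − (74/24)(0−1) = 49/12
  ⇒ ω_s²/ω_c² = 49/12
Coupling ω_c² = ω_r¹ ⇒ overall = -6/13 × 49/12 = -49/26

-49/26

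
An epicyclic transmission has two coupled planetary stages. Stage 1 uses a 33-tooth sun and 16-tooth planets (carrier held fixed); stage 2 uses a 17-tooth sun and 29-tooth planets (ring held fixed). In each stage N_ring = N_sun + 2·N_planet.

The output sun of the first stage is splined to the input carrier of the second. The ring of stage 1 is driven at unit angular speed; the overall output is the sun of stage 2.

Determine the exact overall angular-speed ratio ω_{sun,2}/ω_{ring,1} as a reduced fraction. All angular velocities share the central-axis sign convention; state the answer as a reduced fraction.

-5980/561

Stage 1: N_ring = 33 + 2·16 = 65
Stage 1: 33(ω_s−ω_c) = −65(ω_r−ω_c),  ω_c=0, ω_r=1
Stage 1: ω_s = 0 − (65/33)(1−0) = -65/33
  ⇒ ω_s¹/ω_r¹ = -65/33
Stage 2: N_ring = 17 + 2·29 = 75
Stage 2: 17(ω_s−ω_c) = −75(ω_r−ω_c),  ω_r=0, ω_c=1
Stage 2: ω_s = 1 − (75/17)(0−1) = 92/17
  ⇒ ω_s²/ω_c² = 92/17
Coupling ω_c² = ω_s¹ ⇒ overall = -65/33 × 92/17 = -5980/561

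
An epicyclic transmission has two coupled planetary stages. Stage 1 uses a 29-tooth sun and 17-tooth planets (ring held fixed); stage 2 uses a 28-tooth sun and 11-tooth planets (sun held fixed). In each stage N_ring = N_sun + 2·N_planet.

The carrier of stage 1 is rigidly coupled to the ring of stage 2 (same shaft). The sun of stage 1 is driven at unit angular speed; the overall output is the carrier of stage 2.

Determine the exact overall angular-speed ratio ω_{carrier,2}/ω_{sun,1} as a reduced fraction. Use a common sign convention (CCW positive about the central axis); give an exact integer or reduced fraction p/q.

725/3588

Stage 1: N_ring = 29 + 2·17 = 63
Stage 1: 29(ω_s−ω_c) = −63(ω_r−ω_c),  ω_r=0, ω_s=1
Stage 1: 29(1−ω_c) = −63(0−ω_c)  ⇒  92ω_c = 29  ⇒  ω_c = 29/92
  ⇒ ω_c¹/ω_s¹ = 29/92
Stage 2: N_ring = 28 + 2·11 = 50
Stage 2: 28(ω_s−ω_c) = −50(ω_r−ω_c),  ω_s=0, ω_r=1
Stage 2: 28(0−ω_c) = −50(1−ω_c)  ⇒  78ω_c = 50  ⇒  ω_c = 25/39
  ⇒ ω_c²/ω_r² = 25/39
Coupling ω_r² = ω_c¹ ⇒ overall = 29/92 × 25/39 = 725/3588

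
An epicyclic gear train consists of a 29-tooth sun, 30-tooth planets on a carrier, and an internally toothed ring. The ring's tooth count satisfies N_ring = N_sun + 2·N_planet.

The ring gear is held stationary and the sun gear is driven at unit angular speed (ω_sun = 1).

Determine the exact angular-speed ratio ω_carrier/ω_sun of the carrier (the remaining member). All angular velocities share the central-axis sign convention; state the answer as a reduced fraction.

N_ring = 29 + 2·30 = 89
29(ω_s−ω_c) = −89(ω_r−ω_c),  ω_r=0, ω_s=1
29(1−ω_c) = −89(0−ω_c)  ⇒  118ω_c = 29  ⇒  ω_c = 29/118
ω_c/ω_s = 29/118

29/118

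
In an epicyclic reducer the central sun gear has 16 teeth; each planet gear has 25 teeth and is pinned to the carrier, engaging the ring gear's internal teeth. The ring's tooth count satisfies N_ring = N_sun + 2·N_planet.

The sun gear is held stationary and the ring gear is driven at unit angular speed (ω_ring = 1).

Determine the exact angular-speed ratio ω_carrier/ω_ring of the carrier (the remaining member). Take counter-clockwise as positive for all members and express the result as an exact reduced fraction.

N_ring = 16 + 2·25 = 66
16(ω_s−ω_c) = −66(ω_r−ω_c),  ω_s=0, ω_r=1
16(0−ω_c) = −66(1−ω_c)  ⇒  82ω_c = 66  ⇒  ω_c = 33/41
ω_c/ω_r = 33/41

33/41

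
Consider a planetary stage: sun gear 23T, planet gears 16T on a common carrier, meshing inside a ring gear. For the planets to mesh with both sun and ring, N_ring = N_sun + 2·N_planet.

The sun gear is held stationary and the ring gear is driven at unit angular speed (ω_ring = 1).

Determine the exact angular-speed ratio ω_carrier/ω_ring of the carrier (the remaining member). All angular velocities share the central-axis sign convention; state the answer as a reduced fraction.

N_ring = 23 + 2·16 = 55
23(ω_s−ω_c) = −55(ω_r−ω_c),  ω_s=0, ω_r=1
23(0−ω_c) = −55(1−ω_c)  ⇒  78ω_c = 55  ⇒  ω_c = 55/78
ω_c/ω_r = 55/78

55/78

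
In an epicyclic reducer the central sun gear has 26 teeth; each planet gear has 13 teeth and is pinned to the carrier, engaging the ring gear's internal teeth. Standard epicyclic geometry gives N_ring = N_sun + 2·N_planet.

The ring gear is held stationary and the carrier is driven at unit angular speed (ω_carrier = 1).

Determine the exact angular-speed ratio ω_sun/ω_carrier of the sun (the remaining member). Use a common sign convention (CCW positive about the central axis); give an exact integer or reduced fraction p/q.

N_ring = 26 + 2·13 = 52
26(ω_s−ω_c) = −52(ω_r−ω_c),  ω_r=0, ω_c=1
ω_s = 1 − (52/26)(0−1) = 3
ω_s/ω_c = 3

3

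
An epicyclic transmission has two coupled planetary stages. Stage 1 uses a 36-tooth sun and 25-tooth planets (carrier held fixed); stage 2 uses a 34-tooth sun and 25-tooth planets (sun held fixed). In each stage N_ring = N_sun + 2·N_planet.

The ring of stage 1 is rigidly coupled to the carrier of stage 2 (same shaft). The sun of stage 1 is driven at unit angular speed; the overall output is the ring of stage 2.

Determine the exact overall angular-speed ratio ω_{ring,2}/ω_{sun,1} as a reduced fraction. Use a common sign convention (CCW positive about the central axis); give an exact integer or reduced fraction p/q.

-177/301

Stage 1: N_ring = 36 + 2·25 = 86
Stage 1: 36(ω_s−ω_c) = −86(ω_r−ω_c),  ω_c=0, ω_s=1
Stage 1: ω_r = 0 − (36/86)(1−0) = -18/43
  ⇒ ω_r¹/ω_s¹ = -18/43
Stage 2: N_ring = 34 + 2·25 = 84
Stage 2: 34(ω_s−ω_c) = −84(ω_r−ω_c),  ω_s=0, ω_c=1
Stage 2: ω_r = 1 − (34/84)(0−1) = 59/42
  ⇒ ω_r²/ω_c² = 59/42
Coupling ω_c² = ω_r¹ ⇒ overall = -18/43 × 59/42 = -177/301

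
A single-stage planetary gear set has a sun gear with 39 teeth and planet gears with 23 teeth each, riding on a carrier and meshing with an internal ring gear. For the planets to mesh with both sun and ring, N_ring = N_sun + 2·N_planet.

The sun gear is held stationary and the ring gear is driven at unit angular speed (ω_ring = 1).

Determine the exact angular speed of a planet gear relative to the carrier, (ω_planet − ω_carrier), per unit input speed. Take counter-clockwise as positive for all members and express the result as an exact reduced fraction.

N_ring = 39 + 2·23 = 85
39(ω_s−ω_c) = −85(ω_r−ω_c),  ω_s=0, ω_r=1
39(0−ω_c) = −85(1−ω_c)  ⇒  124ω_c = 85  ⇒  ω_c = 85/124
sun–planet: 39·(0−85/124) = −23·(ω_p−ω_c)  ⇒  ω_p−ω_c = −(39/23)·(-85/124) = 3315/2852

3315/2852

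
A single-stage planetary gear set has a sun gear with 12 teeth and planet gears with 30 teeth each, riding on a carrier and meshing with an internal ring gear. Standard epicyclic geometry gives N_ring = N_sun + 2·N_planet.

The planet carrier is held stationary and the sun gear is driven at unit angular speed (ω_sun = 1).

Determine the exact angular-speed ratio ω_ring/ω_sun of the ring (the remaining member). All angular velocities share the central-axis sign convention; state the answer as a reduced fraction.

-1/6

N_ring = 12 + 2·30 = 72
12(ω_s−ω_c) = −72(ω_r−ω_c),  ω_c=0, ω_s=1
ω_r = 0 − (12/72)(1−0) = -1/6
ω_r/ω_s = -1/6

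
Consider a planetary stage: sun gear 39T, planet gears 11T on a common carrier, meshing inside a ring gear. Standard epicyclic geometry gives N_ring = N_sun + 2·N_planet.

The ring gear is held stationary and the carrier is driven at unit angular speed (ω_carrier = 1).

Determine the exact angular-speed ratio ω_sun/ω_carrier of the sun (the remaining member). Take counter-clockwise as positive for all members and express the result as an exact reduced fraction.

100/39

N_ring = 39 + 2·11 = 61
39(ω_s−ω_c) = −61(ω_r−ω_c),  ω_r=0, ω_c=1
ω_s = 1 − (61/39)(0−1) = 100/39
ω_s/ω_c = 100/39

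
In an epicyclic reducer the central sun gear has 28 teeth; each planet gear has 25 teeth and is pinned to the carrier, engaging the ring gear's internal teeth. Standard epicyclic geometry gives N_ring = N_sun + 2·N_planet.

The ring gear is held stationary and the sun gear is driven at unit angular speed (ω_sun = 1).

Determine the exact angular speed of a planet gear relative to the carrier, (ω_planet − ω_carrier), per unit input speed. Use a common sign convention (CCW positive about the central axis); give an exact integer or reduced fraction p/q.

-1092/1325

N_ring = 28 + 2·25 = 78
28(ω_s−ω_c) = −78(ω_r−ω_c),  ω_r=0, ω_s=1
28(1−ω_c) = −78(0−ω_c)  ⇒  106ω_c = 28  ⇒  ω_c = 14/53
sun–planet: 28·(1−14/53) = −25·(ω_p−ω_c)  ⇒  ω_p−ω_c = −(28/25)·(39/53) = -1092/1325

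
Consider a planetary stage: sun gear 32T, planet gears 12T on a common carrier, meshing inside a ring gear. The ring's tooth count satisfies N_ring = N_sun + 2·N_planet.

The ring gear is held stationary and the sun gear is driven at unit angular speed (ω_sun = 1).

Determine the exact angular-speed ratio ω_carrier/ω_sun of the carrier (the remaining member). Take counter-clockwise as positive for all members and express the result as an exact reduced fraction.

N_ring = 32 + 2·12 = 56
32(ω_s−ω_c) = −56(ω_r−ω_c),  ω_r=0, ω_s=1
32(1−ω_c) = −56(0−ω_c)  ⇒  88ω_c = 32  ⇒  ω_c = 4/11
ω_c/ω_s = 4/11

4/11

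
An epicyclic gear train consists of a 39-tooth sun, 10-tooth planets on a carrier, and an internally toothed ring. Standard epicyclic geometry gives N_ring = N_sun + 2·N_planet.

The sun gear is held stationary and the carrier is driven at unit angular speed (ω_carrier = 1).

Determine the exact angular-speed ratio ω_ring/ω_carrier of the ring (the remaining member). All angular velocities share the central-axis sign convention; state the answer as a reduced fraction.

98/59

N_ring = 39 + 2·10 = 59
39(ω_s−ω_c) = −59(ω_r−ω_c),  ω_s=0, ω_c=1
ω_r = 1 − (39/59)(0−1) = 98/59
ω_r/ω_c = 98/59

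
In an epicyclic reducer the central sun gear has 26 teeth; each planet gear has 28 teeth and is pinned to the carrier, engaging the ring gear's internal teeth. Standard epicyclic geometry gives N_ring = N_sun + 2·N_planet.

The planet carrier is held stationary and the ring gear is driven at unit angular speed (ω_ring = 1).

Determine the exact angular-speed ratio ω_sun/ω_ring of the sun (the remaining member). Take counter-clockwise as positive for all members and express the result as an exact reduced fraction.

-41/13

N_ring = 26 + 2·28 = 82
26(ω_s−ω_c) = −82(ω_r−ω_c),  ω_c=0, ω_r=1
ω_s = 0 − (82/26)(1−0) = -41/13
ω_s/ω_r = -41/13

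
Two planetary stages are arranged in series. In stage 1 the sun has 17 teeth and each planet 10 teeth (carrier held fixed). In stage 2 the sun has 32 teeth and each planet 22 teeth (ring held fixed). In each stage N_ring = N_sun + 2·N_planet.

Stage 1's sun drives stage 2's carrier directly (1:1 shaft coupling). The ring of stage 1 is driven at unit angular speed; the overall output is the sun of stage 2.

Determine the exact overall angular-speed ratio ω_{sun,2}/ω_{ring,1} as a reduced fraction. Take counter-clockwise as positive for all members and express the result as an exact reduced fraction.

Stage 1: N_ring = 17 + 2·10 = 37
Stage 1: 17(ω_s−ω_c) = −37(ω_r−ω_c),  ω_c=0, ω_r=1
Stage 1: ω_s = 0 − (37/17)(1−0) = -37/17
  ⇒ ω_s¹/ω_r¹ = -37/17
Stage 2: N_ring = 32 + 2·22 = 76
Stage 2: 32(ω_s−ω_c) = −76(ω_r−ω_c),  ω_r=0, ω_c=1
Stage 2: ω_s = 1 − (76/32)(0−1) = 27/8
  ⇒ ω_s²/ω_c² = 27/8
Coupling ω_c² = ω_s¹ ⇒ overall = -37/17 × 27/8 = -999/136

-999/136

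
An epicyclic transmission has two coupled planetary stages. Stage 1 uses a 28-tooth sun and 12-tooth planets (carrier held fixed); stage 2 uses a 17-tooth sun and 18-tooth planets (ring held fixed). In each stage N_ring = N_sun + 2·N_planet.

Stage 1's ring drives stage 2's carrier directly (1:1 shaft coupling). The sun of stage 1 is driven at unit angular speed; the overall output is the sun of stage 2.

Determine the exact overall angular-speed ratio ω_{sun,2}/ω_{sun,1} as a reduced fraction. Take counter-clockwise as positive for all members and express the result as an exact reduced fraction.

-490/221

Stage 1: N_ring = 28 + 2·12 = 52
Stage 1: 28(ω_s−ω_c) = −52(ω_r−ω_c),  ω_c=0, ω_s=1
Stage 1: ω_r = 0 − (28/52)(1−0) = -7/13
  ⇒ ω_r¹/ω_s¹ = -7/13
Stage 2: N_ring = 17 + 2·18 = 53
Stage 2: 17(ω_s−ω_c) = −53(ω_r−ω_c),  ω_r=0, ω_c=1
Stage 2: ω_s = 1 − (53/17)(0−1) = 70/17
  ⇒ ω_s²/ω_c² = 70/17
Coupling ω_c² = ω_r¹ ⇒ overall = -7/13 × 70/17 = -490/221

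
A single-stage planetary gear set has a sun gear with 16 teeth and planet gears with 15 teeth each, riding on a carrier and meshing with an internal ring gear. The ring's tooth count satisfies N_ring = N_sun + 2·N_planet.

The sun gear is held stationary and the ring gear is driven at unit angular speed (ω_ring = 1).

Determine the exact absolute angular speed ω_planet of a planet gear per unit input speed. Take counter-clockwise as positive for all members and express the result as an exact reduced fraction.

N_ring = 16 + 2·15 = 46
16(ω_s−ω_c) = −46(ω_r−ω_c),  ω_s=0, ω_r=1
16(0−ω_c) = −46(1−ω_c)  ⇒  62ω_c = 46  ⇒  ω_c = 23/31
sun–planet: 16·(0−23/31) = −15·(ω_p−ω_c)  ⇒  ω_p−ω_c = −(16/15)·(-23/31) = 368/465
ω_p = 23/31 + 368/465 = 23/15

23/15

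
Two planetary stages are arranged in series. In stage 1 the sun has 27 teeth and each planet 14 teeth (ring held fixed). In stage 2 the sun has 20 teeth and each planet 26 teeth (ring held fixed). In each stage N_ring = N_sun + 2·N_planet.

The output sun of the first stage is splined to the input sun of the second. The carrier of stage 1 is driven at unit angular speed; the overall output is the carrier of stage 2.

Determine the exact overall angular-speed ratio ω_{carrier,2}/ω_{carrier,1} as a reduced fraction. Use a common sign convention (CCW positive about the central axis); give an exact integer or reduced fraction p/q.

410/621

Stage 1: N_ring = 27 + 2·14 = 55
Stage 1: 27(ω_s−ω_c) = −55(ω_r−ω_c),  ω_r=0, ω_c=1
Stage 1: ω_s = 1 − (55/27)(0−1) = 82/27
  ⇒ ω_s¹/ω_c¹ = 82/27
Stage 2: N_ring = 20 + 2·26 = 72
Stage 2: 20(ω_s−ω_c) = −72(ω_r−ω_c),  ω_r=0, ω_s=1
Stage 2: 20(1−ω_c) = −72(0−ω_c)  ⇒  92ω_c = 20  ⇒  ω_c = 5/23
  ⇒ ω_c²/ω_s² = 5/23
Coupling ω_s² = ω_s¹ ⇒ overall = 82/27 × 5/23 = 410/621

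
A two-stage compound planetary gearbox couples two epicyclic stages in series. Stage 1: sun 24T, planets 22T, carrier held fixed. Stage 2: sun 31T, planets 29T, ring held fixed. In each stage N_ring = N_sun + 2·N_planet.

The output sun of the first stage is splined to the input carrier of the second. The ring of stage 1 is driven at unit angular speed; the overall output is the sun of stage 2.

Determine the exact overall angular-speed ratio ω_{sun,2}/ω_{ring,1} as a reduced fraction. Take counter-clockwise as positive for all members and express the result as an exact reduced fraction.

Stage 1: N_ring = 24 + 2·22 = 68
Stage 1: 24(ω_s−ω_c) = −68(ω_r−ω_c),  ω_c=0, ω_r=1
Stage 1: ω_s = 0 − (68/24)(1−0) = -17/6
  ⇒ ω_s¹/ω_r¹ = -17/6
Stage 2: N_ring = 31 + 2·29 = 89
Stage 2: 31(ω_s−ω_c) = −89(ω_r−ω_c),  ω_r=0, ω_c=1
Stage 2: ω_s = 1 − (89/31)(0−1) = 120/31
  ⇒ ω_s²/ω_c² = 120/31
Coupling ω_c² = ω_s¹ ⇒ overall = -17/6 × 120/31 = -340/31

-340/31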